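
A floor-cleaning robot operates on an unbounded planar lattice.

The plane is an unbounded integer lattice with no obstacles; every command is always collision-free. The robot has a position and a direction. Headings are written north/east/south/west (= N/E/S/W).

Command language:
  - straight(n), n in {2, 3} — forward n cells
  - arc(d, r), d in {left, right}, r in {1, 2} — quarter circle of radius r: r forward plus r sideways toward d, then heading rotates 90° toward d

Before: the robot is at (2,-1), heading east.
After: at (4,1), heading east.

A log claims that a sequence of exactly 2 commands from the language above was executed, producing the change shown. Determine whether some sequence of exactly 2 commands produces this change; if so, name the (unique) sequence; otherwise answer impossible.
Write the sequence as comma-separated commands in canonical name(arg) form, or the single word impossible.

arc(left, 1), arc(right, 1)

key: heading stays E — rotations cancel among the 2 commands
begin: at (2,-1), heading east
1. arc(left, 1) → at (3,0), heading north
2. arc(right, 1) → at (4,1), heading east
no other 2-command option fits: unique.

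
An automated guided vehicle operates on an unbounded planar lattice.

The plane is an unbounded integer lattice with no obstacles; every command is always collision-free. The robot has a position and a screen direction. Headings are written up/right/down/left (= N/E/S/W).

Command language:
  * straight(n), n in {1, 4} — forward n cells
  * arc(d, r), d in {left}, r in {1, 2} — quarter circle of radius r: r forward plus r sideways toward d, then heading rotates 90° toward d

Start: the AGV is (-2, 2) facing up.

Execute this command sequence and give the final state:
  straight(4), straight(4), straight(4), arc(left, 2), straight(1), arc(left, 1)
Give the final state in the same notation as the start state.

from: (-2, 2) facing up
t=1 straight(4) ⇒ (-2, 6) facing up
t=2 straight(4) ⇒ (-2, 10) facing up
t=3 straight(4) ⇒ (-2, 14) facing up
t=4 arc(left, 2) ⇒ (-4, 16) facing left
t=5 straight(1) ⇒ (-5, 16) facing left
t=6 arc(left, 1) ⇒ (-6, 15) facing down

(-6, 15) facing down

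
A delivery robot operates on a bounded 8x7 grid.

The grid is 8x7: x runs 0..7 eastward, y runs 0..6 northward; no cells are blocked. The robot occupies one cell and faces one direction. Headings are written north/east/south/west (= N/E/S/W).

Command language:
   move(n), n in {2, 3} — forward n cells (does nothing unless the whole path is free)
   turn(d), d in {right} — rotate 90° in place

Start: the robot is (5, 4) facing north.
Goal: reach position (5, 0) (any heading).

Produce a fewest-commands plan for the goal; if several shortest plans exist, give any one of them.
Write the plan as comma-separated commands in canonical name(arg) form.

t0: (5, 4) facing north
step 1 (turn(right)): (5, 4) facing east
step 2 (turn(right)): (5, 4) facing south
step 3 (move(2)): (5, 2) facing south
step 4 (move(2)): (5, 0) facing south
no 3-step plan works, so 4 is optimal.

turn(right), turn(right), move(2), move(2)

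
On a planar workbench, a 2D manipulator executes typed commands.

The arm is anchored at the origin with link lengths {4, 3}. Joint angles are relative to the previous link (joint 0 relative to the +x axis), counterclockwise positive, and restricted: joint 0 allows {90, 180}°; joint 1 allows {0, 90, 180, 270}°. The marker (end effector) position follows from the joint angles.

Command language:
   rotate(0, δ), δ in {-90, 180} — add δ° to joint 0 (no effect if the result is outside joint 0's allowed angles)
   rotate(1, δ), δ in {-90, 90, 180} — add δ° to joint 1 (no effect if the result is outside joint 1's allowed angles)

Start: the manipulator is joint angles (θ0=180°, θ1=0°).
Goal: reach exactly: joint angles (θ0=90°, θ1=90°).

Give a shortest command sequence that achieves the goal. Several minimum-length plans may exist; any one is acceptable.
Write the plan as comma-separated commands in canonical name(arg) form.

rotate(0, -90), rotate(1, 90)

t0: joint angles (θ0=180°, θ1=0°)
step 1 (rotate(0, -90)): joint angles (θ0=90°, θ1=0°)
step 2 (rotate(1, 90)): joint angles (θ0=90°, θ1=90°)
no 1-step plan works, so 2 is optimal.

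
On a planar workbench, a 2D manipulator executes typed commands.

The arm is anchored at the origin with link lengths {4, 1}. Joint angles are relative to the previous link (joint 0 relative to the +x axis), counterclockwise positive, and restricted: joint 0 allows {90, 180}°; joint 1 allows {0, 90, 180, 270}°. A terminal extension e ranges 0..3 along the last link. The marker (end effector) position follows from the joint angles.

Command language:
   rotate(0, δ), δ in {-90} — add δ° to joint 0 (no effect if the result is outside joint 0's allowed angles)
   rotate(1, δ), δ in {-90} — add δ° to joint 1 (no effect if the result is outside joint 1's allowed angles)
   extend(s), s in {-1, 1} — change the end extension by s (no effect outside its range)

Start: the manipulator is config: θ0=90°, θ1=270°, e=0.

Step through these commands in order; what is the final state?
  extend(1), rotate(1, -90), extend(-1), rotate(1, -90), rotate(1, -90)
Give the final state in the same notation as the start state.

config: θ0=90°, θ1=0°, e=0

begin: config: θ0=90°, θ1=270°, e=0
[1] after extend(1): config: θ0=90°, θ1=270°, e=1
[2] after rotate(1, -90): config: θ0=90°, θ1=180°, e=1
[3] after extend(-1): config: θ0=90°, θ1=180°, e=0
[4] after rotate(1, -90): config: θ0=90°, θ1=90°, e=0
[5] after rotate(1, -90): config: θ0=90°, θ1=0°, e=0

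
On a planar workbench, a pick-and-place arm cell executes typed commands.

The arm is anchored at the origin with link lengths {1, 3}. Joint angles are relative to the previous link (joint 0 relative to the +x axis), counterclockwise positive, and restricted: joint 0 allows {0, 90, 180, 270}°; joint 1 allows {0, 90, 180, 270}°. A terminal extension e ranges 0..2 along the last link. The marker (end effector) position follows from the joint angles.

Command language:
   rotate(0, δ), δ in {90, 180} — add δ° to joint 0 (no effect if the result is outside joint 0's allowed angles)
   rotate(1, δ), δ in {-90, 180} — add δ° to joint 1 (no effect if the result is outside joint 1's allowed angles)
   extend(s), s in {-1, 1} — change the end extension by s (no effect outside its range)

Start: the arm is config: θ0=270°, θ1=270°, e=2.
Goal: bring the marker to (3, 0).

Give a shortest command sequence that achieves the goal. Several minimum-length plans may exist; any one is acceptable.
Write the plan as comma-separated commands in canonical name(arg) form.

initial: config: θ0=270°, θ1=270°, e=2
[1] after rotate(0, 180): config: θ0=90°, θ1=270°, e=2
[2] after extend(-1): config: θ0=90°, θ1=270°, e=1
[3] after rotate(1, -90): config: θ0=90°, θ1=180°, e=1
[4] after rotate(0, 90): config: θ0=180°, θ1=180°, e=1
shorter routes all fall short; 4 is best.

rotate(0, 180), extend(-1), rotate(1, -90), rotate(0, 90)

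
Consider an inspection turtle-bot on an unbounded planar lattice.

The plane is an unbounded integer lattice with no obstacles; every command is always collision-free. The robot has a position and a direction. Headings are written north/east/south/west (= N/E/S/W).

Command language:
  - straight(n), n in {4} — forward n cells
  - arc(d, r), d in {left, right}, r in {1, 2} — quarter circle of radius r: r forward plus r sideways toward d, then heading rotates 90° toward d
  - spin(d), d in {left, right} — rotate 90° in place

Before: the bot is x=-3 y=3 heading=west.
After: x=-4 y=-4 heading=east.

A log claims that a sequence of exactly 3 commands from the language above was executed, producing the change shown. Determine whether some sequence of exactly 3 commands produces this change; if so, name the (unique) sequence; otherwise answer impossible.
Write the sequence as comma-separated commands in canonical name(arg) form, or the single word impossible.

arc(left, 2), straight(4), arc(left, 1)

key: cell and facing (now E) both changed — the 3 commands mix motion and turning
start: x=-3 y=3 heading=west
step 1 (arc(left, 2)): x=-5 y=1 heading=south
step 2 (straight(4)): x=-5 y=-3 heading=south
step 3 (arc(left, 1)): x=-4 y=-4 heading=east
no rival 3-sequence matches.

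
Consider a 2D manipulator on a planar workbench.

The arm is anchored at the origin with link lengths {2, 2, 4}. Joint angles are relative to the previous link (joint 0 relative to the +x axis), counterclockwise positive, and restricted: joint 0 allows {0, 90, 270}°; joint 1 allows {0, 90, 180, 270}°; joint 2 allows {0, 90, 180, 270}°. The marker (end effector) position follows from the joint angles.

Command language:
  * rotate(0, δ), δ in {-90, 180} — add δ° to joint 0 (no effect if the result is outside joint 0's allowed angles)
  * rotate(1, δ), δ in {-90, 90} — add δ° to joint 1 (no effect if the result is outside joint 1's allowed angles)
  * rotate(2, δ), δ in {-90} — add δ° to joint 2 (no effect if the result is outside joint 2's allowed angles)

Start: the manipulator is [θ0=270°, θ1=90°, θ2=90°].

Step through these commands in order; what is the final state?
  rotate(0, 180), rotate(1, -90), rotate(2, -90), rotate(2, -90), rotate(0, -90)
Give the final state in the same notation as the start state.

[θ0=0°, θ1=0°, θ2=270°]

begin: [θ0=270°, θ1=90°, θ2=90°]
1. rotate(0, 180) → [θ0=90°, θ1=90°, θ2=90°]
2. rotate(1, -90) → [θ0=90°, θ1=0°, θ2=90°]
3. rotate(2, -90) → [θ0=90°, θ1=0°, θ2=0°]
4. rotate(2, -90) → [θ0=90°, θ1=0°, θ2=270°]
5. rotate(0, -90) → [θ0=0°, θ1=0°, θ2=270°]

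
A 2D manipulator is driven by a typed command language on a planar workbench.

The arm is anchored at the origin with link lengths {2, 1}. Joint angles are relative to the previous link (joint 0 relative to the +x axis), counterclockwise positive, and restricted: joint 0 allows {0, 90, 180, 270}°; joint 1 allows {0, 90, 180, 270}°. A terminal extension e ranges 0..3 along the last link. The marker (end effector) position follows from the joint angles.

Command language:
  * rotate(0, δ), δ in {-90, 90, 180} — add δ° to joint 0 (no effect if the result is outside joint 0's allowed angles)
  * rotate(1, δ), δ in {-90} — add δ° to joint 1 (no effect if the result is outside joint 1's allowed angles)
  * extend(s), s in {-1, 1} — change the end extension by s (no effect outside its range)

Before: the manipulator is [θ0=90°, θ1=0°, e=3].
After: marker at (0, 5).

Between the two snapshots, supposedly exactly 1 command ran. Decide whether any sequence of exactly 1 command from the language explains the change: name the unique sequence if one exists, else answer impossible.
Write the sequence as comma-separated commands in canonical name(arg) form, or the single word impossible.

extend(-1)

t0: [θ0=90°, θ1=0°, e=3]
step 1 (extend(-1)): [θ0=90°, θ1=0°, e=2]
no other 1-command option fits: unique.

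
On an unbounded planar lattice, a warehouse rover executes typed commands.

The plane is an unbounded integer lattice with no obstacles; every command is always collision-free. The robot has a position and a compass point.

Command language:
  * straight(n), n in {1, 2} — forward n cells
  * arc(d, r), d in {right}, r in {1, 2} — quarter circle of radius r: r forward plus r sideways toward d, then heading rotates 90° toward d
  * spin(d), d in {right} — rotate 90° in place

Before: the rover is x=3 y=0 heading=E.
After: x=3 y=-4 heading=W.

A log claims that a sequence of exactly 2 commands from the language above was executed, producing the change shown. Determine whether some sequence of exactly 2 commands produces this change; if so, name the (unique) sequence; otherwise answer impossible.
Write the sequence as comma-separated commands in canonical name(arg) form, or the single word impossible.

arc(right, 2), arc(right, 2)

key: cell and facing (now W) both changed — the 2 commands mix motion and turning
begin: x=3 y=0 heading=E
t=1 arc(right, 2) ⇒ x=5 y=-2 heading=S
t=2 arc(right, 2) ⇒ x=3 y=-4 heading=W
no other 2-command option fits: unique.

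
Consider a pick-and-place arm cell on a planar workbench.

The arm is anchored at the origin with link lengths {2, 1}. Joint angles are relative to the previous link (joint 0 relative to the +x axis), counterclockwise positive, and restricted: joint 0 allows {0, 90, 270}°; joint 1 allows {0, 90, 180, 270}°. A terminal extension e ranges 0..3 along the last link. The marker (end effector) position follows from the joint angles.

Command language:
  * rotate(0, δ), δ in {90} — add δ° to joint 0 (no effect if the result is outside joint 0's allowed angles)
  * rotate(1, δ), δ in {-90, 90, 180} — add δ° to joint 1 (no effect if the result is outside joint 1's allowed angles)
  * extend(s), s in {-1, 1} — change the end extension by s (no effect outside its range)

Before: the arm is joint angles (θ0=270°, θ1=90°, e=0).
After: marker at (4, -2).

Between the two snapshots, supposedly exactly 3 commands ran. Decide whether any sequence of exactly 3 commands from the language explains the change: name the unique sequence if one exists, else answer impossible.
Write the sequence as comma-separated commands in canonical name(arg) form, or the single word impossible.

begin: joint angles (θ0=270°, θ1=90°, e=0)
1. extend(1) → joint angles (θ0=270°, θ1=90°, e=1)
2. extend(1) → joint angles (θ0=270°, θ1=90°, e=2)
3. extend(1) → joint angles (θ0=270°, θ1=90°, e=3)
all 216 alternatives checked — unique.

extend(1), extend(1), extend(1)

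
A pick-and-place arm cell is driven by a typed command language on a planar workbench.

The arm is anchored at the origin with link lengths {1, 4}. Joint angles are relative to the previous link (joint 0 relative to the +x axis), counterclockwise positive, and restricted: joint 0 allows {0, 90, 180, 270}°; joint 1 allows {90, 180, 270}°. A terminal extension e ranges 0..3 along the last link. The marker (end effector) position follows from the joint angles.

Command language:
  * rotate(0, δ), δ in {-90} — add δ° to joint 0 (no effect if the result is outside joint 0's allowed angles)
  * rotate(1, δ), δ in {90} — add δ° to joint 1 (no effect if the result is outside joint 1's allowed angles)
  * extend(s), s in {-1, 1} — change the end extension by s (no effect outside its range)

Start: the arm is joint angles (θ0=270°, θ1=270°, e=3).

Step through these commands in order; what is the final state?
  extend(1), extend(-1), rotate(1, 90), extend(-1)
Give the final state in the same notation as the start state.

joint angles (θ0=270°, θ1=270°, e=1)

begin: joint angles (θ0=270°, θ1=270°, e=3)
[1] after extend(1): joint angles (θ0=270°, θ1=270°, e=3)
[2] after extend(-1): joint angles (θ0=270°, θ1=270°, e=2)
[3] after rotate(1, 90): joint angles (θ0=270°, θ1=270°, e=2)
[4] after extend(-1): joint angles (θ0=270°, θ1=270°, e=1)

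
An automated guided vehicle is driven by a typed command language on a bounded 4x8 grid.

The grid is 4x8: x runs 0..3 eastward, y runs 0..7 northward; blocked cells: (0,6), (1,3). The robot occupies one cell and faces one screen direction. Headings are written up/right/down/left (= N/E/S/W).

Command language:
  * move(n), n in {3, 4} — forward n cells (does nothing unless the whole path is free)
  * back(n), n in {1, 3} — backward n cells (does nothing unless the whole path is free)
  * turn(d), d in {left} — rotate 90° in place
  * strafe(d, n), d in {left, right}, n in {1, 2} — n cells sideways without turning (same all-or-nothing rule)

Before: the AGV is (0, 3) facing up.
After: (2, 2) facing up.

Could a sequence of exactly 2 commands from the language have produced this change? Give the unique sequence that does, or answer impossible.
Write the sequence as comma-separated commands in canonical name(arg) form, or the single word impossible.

back(1), strafe(right, 2)

key: running strafe(right, 2) before back(1) would end elsewhere — order is forced
t0: (0, 3) facing up
t=1 back(1) ⇒ (0, 2) facing up
t=2 strafe(right, 2) ⇒ (2, 2) facing up
uniquely the one of 81 2-step routes that fits.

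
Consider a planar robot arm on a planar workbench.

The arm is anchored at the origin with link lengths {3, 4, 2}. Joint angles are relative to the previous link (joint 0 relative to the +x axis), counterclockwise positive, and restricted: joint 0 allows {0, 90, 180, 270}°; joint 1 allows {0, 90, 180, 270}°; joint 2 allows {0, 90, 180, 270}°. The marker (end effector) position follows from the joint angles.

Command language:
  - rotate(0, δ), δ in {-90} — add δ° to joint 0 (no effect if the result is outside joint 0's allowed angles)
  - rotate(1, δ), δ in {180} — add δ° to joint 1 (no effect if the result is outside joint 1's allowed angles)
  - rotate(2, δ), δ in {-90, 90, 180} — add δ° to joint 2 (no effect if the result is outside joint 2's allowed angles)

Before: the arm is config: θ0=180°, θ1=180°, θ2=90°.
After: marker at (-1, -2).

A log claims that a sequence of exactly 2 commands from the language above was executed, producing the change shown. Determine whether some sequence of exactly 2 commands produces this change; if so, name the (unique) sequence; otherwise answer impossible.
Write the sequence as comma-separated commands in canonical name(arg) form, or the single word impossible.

rotate(0, -90), rotate(0, -90)

start: config: θ0=180°, θ1=180°, θ2=90°
[1] after rotate(0, -90): config: θ0=90°, θ1=180°, θ2=90°
[2] after rotate(0, -90): config: θ0=0°, θ1=180°, θ2=90°
all 25 alternatives checked — unique.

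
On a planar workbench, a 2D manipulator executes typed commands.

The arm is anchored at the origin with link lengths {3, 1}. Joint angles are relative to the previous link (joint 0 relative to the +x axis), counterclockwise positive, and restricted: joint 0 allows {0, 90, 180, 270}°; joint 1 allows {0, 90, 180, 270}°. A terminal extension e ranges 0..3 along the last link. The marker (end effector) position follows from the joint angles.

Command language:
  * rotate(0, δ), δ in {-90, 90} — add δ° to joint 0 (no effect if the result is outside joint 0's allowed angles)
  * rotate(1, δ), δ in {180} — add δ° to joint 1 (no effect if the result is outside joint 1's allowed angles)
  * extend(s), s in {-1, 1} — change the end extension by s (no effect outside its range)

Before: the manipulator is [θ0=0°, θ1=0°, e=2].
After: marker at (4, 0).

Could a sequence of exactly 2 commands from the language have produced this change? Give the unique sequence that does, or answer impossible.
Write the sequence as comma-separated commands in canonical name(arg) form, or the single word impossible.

extend(-1), extend(-1)

t0: [θ0=0°, θ1=0°, e=2]
[1] after extend(-1): [θ0=0°, θ1=0°, e=1]
[2] after extend(-1): [θ0=0°, θ1=0°, e=0]
no rival 2-sequence matches.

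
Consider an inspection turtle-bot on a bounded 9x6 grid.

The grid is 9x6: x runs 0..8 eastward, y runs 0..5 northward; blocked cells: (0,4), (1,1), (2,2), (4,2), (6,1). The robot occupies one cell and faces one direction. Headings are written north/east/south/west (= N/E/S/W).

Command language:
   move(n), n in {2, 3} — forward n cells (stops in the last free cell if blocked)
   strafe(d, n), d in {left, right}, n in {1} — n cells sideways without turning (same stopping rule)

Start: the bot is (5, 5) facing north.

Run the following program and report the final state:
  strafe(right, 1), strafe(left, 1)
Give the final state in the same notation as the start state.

(5, 5) facing north

start: (5, 5) facing north
step 1 (strafe(right, 1)): (6, 5) facing north
step 2 (strafe(left, 1)): (5, 5) facing north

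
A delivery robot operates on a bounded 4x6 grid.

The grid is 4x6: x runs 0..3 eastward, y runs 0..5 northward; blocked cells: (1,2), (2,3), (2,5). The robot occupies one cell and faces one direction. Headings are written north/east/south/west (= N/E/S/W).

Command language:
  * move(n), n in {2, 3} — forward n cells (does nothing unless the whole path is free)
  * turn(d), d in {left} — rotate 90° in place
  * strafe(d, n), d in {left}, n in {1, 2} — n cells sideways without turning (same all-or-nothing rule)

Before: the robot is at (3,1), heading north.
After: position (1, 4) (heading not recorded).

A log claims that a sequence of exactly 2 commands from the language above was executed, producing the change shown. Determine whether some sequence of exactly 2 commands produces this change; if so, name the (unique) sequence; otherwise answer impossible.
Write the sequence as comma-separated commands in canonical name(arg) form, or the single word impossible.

move(3), strafe(left, 2)

key: order matters: swapping move(3) and strafe(left, 2) lands elsewhere
start: at (3,1), heading north
step 1 (move(3)): at (3,4), heading north
step 2 (strafe(left, 2)): at (1,4), heading north
no rival 2-sequence matches.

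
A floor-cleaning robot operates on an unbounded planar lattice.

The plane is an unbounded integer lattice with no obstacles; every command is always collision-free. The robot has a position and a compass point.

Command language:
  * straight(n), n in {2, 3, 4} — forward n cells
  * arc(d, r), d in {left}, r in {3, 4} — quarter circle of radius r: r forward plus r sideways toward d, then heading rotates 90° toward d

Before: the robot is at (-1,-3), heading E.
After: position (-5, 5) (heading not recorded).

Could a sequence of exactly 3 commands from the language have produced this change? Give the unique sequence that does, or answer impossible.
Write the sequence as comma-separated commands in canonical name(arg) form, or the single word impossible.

arc(left, 4), arc(left, 4), straight(4)

key: order matters: swapping arc(left, 4) and straight(4) lands elsewhere
from: at (-1,-3), heading E
step 1 (arc(left, 4)): at (3,1), heading N
step 2 (arc(left, 4)): at (-1,5), heading W
step 3 (straight(4)): at (-5,5), heading W
no other 3-command option fits: unique.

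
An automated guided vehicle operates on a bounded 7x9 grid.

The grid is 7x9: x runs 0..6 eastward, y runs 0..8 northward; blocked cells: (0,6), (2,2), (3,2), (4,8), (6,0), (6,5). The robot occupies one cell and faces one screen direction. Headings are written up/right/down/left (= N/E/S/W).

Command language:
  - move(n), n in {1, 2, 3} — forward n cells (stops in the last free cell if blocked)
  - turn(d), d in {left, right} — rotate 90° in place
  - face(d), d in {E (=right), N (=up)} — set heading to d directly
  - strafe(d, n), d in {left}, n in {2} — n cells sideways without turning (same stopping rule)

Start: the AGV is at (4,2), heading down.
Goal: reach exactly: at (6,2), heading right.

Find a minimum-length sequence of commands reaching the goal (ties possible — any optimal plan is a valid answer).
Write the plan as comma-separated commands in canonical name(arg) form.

initial: at (4,2), heading down
t=1 turn(left) ⇒ at (4,2), heading right
t=2 move(2) ⇒ at (6,2), heading right
nothing shorter than 2 reaches the goal.

turn(left), move(2)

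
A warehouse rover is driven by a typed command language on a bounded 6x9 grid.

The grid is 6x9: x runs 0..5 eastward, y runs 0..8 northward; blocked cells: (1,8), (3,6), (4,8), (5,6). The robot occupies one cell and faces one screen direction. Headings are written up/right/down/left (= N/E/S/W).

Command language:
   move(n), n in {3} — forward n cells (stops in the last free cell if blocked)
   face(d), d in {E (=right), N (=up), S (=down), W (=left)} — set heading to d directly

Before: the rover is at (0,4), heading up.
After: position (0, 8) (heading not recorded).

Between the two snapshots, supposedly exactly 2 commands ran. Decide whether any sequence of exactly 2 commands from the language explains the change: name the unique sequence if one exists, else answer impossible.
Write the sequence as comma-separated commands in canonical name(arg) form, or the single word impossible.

key: the second move(3) runs into the grid edge before its full distance
from: at (0,4), heading up
step 1 (move(3)): at (0,7), heading up
step 2 (move(3)): at (0,8), heading up
no rival 2-sequence matches.

move(3), move(3)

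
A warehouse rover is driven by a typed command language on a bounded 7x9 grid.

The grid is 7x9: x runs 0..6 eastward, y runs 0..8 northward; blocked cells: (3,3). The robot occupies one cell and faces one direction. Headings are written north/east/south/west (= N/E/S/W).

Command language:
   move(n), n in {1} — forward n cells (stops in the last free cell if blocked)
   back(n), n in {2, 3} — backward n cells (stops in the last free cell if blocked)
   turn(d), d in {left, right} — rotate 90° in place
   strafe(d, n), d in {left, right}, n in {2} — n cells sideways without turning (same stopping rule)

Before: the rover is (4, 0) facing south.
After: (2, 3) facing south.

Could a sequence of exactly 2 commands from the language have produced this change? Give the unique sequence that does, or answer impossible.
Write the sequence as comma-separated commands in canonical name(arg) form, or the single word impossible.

strafe(right, 2), back(3)

key: order matters: swapping strafe(right, 2) and back(3) lands elsewhere
from: (4, 0) facing south
[1] after strafe(right, 2): (2, 0) facing south
[2] after back(3): (2, 3) facing south
uniquely the one of 49 2-step routes that fits.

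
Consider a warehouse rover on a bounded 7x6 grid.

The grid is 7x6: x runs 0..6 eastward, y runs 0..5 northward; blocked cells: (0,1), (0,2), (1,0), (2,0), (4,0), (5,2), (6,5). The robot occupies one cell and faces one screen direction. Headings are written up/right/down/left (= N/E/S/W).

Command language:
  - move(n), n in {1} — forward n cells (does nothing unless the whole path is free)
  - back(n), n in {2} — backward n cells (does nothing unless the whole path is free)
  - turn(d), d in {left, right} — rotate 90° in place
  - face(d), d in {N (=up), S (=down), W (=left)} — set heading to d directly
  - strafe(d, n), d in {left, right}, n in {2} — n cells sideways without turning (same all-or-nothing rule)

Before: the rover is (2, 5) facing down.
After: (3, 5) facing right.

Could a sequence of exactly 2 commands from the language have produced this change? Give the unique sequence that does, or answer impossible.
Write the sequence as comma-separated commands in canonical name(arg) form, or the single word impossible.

key: running move(1) before turn(left) would end elsewhere — order is forced
from: (2, 5) facing down
t=1 turn(left) ⇒ (2, 5) facing right
t=2 move(1) ⇒ (3, 5) facing right
no rival 2-sequence matches.

turn(left), move(1)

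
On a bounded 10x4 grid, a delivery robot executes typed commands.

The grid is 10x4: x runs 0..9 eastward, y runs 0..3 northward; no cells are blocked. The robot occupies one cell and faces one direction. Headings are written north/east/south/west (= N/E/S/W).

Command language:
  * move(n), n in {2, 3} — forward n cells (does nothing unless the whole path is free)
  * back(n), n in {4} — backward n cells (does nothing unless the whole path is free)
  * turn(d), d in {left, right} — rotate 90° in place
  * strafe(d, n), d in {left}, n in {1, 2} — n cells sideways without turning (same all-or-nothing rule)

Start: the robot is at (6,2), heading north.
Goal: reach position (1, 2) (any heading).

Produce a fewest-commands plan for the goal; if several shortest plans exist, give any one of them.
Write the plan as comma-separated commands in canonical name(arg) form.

begin: at (6,2), heading north
1. strafe(left, 1) → at (5,2), heading north
2. turn(right) → at (5,2), heading east
3. back(4) → at (1,2), heading east
nothing shorter than 3 reaches the goal.

strafe(left, 1), turn(right), back(4)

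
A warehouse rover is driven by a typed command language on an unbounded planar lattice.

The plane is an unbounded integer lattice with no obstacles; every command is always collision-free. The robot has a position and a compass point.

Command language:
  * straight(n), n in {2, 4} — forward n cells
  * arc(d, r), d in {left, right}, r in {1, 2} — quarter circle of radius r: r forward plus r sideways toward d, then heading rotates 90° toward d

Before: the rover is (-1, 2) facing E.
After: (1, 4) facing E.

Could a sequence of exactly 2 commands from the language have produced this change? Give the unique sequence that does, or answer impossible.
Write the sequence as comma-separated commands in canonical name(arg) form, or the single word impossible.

key: order matters: swapping arc(left, 1) and arc(right, 1) lands elsewhere
begin: (-1, 2) facing E
step 1 (arc(left, 1)): (0, 3) facing N
step 2 (arc(right, 1)): (1, 4) facing E
no rival 2-sequence matches.

arc(left, 1), arc(right, 1)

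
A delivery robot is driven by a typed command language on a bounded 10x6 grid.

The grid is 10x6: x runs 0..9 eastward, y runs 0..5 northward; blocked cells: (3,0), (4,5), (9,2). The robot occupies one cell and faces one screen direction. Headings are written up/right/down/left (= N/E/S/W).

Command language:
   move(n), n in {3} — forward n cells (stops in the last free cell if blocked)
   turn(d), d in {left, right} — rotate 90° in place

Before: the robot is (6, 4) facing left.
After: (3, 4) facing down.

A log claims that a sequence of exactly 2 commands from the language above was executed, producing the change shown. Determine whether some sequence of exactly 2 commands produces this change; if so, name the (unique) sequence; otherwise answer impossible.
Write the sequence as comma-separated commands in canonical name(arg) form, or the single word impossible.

move(3), turn(left)

key: running turn(left) before move(3) would end elsewhere — order is forced
start: (6, 4) facing left
1. move(3) → (3, 4) facing left
2. turn(left) → (3, 4) facing down
no other 2-command option fits: unique.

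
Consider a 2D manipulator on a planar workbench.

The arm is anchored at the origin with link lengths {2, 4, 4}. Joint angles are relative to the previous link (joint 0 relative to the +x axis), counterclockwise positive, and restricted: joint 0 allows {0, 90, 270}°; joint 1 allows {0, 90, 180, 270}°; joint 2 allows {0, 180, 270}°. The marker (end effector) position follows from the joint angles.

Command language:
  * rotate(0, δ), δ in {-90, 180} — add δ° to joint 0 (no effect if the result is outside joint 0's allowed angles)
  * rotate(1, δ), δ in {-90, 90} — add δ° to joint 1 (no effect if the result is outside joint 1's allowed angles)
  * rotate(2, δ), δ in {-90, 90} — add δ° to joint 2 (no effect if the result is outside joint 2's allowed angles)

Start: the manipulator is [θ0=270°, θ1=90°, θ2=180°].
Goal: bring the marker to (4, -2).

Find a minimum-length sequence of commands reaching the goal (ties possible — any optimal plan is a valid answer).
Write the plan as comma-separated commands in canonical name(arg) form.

t0: [θ0=270°, θ1=90°, θ2=180°]
step 1 (rotate(1, 90)): [θ0=270°, θ1=180°, θ2=180°]
step 2 (rotate(1, 90)): [θ0=270°, θ1=270°, θ2=180°]
step 3 (rotate(2, 90)): [θ0=270°, θ1=270°, θ2=270°]
step 4 (rotate(0, 180)): [θ0=90°, θ1=270°, θ2=270°]
no 3-step plan works, so 4 is optimal.

rotate(1, 90), rotate(1, 90), rotate(2, 90), rotate(0, 180)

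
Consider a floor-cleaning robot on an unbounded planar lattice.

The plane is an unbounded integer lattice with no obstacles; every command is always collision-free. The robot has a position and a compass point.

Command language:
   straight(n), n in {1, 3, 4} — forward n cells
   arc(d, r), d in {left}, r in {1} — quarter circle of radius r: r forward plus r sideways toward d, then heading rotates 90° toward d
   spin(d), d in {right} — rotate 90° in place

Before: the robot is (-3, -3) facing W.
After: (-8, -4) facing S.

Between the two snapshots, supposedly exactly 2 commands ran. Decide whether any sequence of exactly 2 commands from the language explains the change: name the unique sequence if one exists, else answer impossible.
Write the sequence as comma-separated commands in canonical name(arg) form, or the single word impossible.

key: cell and facing (now S) both changed — the 2 commands mix motion and turning
start: (-3, -3) facing W
t=1 straight(4) ⇒ (-7, -3) facing W
t=2 arc(left, 1) ⇒ (-8, -4) facing S
all 25 alternatives checked — unique.

straight(4), arc(left, 1)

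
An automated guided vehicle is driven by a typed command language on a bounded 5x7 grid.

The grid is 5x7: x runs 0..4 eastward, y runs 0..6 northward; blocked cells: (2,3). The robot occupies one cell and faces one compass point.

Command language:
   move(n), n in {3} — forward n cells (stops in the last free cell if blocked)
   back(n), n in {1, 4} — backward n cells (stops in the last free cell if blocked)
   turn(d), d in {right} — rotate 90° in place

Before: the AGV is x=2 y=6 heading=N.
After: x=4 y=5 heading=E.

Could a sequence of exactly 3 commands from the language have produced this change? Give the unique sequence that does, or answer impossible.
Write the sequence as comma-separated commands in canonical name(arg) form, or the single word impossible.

key: move(3) runs into the grid edge before its full distance
initial: x=2 y=6 heading=N
1. back(1) → x=2 y=5 heading=N
2. turn(right) → x=2 y=5 heading=E
3. move(3) → x=4 y=5 heading=E
no rival 3-sequence matches.

back(1), turn(right), move(3)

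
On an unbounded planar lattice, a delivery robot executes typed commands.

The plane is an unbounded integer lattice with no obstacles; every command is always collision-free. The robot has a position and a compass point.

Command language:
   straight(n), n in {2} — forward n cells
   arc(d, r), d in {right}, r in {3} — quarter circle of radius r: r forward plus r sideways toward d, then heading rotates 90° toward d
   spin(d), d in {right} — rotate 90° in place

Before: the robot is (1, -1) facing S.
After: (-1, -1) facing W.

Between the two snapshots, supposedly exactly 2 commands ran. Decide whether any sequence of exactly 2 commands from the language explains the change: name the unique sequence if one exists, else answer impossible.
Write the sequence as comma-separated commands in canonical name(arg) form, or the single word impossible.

key: order matters: swapping spin(right) and straight(2) lands elsewhere
start: (1, -1) facing S
step 1 (spin(right)): (1, -1) facing W
step 2 (straight(2)): (-1, -1) facing W
all 9 alternatives checked — unique.

spin(right), straight(2)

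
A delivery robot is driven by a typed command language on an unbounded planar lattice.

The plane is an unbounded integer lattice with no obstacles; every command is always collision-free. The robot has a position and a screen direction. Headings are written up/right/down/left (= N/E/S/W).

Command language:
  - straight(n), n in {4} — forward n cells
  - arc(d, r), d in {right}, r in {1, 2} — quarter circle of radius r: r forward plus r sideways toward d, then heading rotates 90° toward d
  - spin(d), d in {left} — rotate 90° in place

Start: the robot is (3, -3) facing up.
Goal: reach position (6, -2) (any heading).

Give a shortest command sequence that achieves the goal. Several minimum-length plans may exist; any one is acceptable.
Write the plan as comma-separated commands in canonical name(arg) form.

from: (3, -3) facing up
[1] after arc(right, 2): (5, -1) facing right
[2] after arc(right, 1): (6, -2) facing down
nothing shorter than 2 reaches the goal.

arc(right, 2), arc(right, 1)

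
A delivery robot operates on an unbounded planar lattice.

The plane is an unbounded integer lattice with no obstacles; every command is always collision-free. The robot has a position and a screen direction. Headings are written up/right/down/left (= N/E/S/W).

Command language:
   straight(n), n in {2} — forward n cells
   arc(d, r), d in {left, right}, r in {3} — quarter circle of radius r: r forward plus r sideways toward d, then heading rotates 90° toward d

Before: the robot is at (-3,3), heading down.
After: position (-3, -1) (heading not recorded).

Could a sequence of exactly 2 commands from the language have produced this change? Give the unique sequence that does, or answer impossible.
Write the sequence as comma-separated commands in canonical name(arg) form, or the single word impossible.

t0: at (-3,3), heading down
1. straight(2) → at (-3,1), heading down
2. straight(2) → at (-3,-1), heading down
all 9 alternatives checked — unique.

straight(2), straight(2)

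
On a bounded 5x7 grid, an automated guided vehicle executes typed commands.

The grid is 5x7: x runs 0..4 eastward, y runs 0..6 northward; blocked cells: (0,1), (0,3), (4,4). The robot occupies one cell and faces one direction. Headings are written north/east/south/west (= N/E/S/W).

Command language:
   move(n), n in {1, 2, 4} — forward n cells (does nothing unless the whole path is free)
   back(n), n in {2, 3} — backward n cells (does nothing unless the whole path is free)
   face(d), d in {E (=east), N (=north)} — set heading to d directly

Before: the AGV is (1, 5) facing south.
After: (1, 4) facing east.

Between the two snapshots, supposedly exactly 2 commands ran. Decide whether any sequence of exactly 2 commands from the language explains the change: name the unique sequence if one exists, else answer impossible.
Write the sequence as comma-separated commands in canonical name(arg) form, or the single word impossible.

key: cell and facing (now E) both changed — the 2 commands mix motion and turning
t0: (1, 5) facing south
step 1 (move(1)): (1, 4) facing south
step 2 (face(E)): (1, 4) facing east
no rival 2-sequence matches.

move(1), face(E)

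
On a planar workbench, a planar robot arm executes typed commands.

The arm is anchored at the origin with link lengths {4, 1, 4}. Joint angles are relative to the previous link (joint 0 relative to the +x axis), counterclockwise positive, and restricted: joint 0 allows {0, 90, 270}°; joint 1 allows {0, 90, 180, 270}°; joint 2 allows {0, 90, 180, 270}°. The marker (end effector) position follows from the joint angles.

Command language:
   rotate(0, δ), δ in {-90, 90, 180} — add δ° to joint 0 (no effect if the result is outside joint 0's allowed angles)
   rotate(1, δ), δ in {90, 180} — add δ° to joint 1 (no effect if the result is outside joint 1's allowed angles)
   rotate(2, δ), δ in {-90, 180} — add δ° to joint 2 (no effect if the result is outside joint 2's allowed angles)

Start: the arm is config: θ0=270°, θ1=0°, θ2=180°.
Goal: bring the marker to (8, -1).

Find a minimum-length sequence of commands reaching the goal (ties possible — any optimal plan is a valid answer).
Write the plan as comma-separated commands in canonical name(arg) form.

initial: config: θ0=270°, θ1=0°, θ2=180°
1. rotate(1, 180) → config: θ0=270°, θ1=180°, θ2=180°
2. rotate(0, 90) → config: θ0=0°, θ1=180°, θ2=180°
3. rotate(1, 90) → config: θ0=0°, θ1=270°, θ2=180°
4. rotate(2, -90) → config: θ0=0°, θ1=270°, θ2=90°
no 3-step plan works, so 4 is optimal.

rotate(1, 180), rotate(0, 90), rotate(1, 90), rotate(2, -90)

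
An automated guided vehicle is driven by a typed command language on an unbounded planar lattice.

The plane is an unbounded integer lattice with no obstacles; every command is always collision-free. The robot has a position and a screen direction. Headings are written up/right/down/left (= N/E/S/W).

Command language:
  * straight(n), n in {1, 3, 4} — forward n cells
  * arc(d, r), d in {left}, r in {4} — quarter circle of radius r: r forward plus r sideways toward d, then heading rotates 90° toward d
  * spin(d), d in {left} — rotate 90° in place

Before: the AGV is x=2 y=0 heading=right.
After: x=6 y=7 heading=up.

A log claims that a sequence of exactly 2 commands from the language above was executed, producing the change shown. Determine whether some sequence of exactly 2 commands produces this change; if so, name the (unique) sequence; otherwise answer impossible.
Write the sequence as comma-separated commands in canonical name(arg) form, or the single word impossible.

arc(left, 4), straight(3)

key: running straight(3) before arc(left, 4) would end elsewhere — order is forced
start: x=2 y=0 heading=right
t=1 arc(left, 4) ⇒ x=6 y=4 heading=up
t=2 straight(3) ⇒ x=6 y=7 heading=up
no other 2-command option fits: unique.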